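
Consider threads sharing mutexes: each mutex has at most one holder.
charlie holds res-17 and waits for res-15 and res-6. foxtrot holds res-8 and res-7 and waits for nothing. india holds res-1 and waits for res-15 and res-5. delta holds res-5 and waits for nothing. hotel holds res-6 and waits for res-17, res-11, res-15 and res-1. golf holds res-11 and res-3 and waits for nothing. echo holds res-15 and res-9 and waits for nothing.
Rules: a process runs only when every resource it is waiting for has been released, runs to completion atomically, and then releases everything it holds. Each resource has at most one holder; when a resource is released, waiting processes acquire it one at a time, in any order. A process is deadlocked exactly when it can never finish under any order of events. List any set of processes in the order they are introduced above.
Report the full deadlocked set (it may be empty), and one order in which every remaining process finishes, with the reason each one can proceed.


Deadlocked: charlie and hotel.
Key observation: the knot is the closed ring of waits charlie -> hotel -> charlie; no other process is dragged down with it.
One completion order for the rest: echo, foxtrot, golf, delta, india.
Walking it through:
  echo waits on nothing -> runs at once and releases res-15 and res-9
  foxtrot waits on nothing -> runs at once and releases res-8 and res-7
  golf waits on nothing -> runs at once and releases res-11 and res-3
  delta waits on nothing -> runs at once and releases res-5
  india waits on res-15 and res-5 — all released -> runs and releases res-1


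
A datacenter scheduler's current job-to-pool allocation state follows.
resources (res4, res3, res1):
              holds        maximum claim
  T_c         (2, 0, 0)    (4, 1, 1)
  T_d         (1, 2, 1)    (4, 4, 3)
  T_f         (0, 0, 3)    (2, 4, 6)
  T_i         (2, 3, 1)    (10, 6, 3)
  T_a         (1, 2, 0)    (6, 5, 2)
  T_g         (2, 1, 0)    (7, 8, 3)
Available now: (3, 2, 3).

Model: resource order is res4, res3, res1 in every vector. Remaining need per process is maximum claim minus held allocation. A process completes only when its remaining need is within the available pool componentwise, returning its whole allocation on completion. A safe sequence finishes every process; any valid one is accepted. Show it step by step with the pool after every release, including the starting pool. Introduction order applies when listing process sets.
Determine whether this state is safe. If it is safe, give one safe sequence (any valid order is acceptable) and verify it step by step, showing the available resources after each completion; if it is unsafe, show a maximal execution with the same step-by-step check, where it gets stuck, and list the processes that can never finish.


UNSAFE.
Key observation: after T_c, T_d, T_a, T_f the pool peaks at (7, 6, 7), and each blocked process is short somewhere: T_i on res4; T_g on res3.
The run T_c, T_d, T_a, T_f cannot be extended any further. Step-by-step check:
  pool = (3, 2, 3)
  T_c needs (2, 1, 1) <= (3, 2, 3) -> finishes; pool += (2, 0, 0) = (5, 2, 3)
  T_d needs (3, 2, 2) <= (5, 2, 3) -> finishes; pool += (1, 2, 1) = (6, 4, 4)
  T_a needs (5, 3, 2) <= (6, 4, 4) -> finishes; pool += (1, 2, 0) = (7, 6, 4)
  T_f needs (2, 4, 3) <= (7, 6, 4) -> finishes; pool += (0, 0, 3) = (7, 6, 7)
  T_i still needs (8, 3, 2) but only (7, 6, 7) is free — short on res4
  T_g still needs (5, 7, 3) but only (7, 6, 7) is free — short on res3
Never able to finish: T_i and T_g.


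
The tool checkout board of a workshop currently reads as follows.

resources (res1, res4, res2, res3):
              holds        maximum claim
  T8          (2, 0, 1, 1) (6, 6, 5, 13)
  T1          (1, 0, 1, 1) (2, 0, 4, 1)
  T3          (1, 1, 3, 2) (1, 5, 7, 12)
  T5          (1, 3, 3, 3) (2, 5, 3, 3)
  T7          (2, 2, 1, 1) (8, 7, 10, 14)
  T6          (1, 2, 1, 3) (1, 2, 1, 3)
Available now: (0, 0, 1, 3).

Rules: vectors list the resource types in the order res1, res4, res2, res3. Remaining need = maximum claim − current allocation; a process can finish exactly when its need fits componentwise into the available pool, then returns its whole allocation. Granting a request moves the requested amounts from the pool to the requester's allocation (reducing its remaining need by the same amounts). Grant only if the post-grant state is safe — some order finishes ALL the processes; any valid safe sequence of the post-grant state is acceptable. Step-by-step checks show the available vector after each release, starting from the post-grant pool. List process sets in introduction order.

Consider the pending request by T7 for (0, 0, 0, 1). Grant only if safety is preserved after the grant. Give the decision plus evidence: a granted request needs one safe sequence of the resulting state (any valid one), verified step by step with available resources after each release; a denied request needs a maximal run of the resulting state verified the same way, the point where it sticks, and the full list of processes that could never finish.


DENY: after the grant no complete ordering would exist.
Key observation: the pool after T6, T5, T1 is (3, 5, 6, 9); every surviving request exceeds it in res3, so progress ends there.
After a pretend grant, a maximal execution: T6, T5, T1 — then nothing else fits. Check, step by step:
  pool = (0, 0, 1, 2)
  run T6 (needs (0, 0, 0, 0), free (0, 0, 1, 2)); after release of (1, 2, 1, 3) the pool is (1, 2, 2, 5)
  run T5 (needs (1, 2, 0, 0), free (1, 2, 2, 5)); after release of (1, 3, 3, 3) the pool is (2, 5, 5, 8)
  run T1 (needs (1, 0, 3, 0), free (2, 5, 5, 8)); after release of (1, 0, 1, 1) the pool is (3, 5, 6, 9)
  T8 still needs (4, 6, 4, 12) but only (3, 5, 6, 9) is free — short on res1, res4 and res3
  T3 still needs (0, 4, 4, 10) but only (3, 5, 6, 9) is free — short on res3
  T7 still needs (6, 5, 9, 12) but only (3, 5, 6, 9) is free — short on res1, res2 and res3
Processes that could never finish after the grant: T8, T3 and T7.


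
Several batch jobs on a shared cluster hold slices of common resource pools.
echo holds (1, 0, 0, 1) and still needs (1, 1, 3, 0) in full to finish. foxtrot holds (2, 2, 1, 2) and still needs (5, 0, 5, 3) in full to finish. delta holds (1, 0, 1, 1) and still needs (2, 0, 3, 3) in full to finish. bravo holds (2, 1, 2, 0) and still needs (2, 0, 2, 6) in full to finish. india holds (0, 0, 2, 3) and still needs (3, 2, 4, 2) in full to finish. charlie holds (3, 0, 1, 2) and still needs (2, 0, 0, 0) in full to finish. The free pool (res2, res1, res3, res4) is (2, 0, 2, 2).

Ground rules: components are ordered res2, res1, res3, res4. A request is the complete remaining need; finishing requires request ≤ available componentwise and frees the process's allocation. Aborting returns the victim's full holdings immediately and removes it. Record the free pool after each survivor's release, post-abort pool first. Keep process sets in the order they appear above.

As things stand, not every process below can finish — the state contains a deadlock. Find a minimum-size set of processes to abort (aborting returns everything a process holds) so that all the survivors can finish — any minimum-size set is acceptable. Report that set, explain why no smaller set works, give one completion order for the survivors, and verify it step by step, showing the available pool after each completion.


Abort foxtrot.
Key observation: aborting foxtrot returns (2, 2, 1, 2), and echo — hopeless before — runs at step 2 with the returned capacity in the pool.
Minimality: the empty abort set fails — the state is deadlocked as it stands.
One survivor order: delta, echo, bravo, charlie, india. Step-by-step check (post-abort pool first):
  pool = (4, 2, 3, 4)
  delta: need (2, 0, 3, 3) fits (4, 2, 3, 4); releases (1, 0, 1, 1), pool now (5, 2, 4, 5)
  echo: need (1, 1, 3, 0) fits (5, 2, 4, 5); releases (1, 0, 0, 1), pool now (6, 2, 4, 6)
  bravo: need (2, 0, 2, 6) fits (6, 2, 4, 6); releases (2, 1, 2, 0), pool now (8, 3, 6, 6)
  charlie: need (2, 0, 0, 0) fits (8, 3, 6, 6); releases (3, 0, 1, 2), pool now (11, 3, 7, 8)
  india: need (3, 2, 4, 2) fits (11, 3, 7, 8); releases (0, 0, 2, 3), pool now (11, 3, 9, 11)


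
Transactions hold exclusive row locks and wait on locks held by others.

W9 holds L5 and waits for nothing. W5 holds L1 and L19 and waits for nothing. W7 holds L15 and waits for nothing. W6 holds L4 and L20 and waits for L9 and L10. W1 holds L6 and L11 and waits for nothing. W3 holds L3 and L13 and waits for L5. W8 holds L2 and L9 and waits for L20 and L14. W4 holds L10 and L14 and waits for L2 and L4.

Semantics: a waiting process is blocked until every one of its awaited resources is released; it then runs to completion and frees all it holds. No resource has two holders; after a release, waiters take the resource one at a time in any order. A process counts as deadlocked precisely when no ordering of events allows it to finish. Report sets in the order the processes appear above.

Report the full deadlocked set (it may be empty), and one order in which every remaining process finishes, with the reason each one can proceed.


Deadlocked: W6, W8 and W4.
Key observation: the waits loop around W6 -> W8 -> W6 with no way out; W4 is caught in further circular waits.
The rest can finish in the order W5, W9, W3, W1, W7.
Step-by-step check:
  W5 waits on nothing -> runs at once and releases L1 and L19
  W9 waits on nothing -> runs at once and releases L5
  W3: everything it awaited (L5) is free; runs, freeing L3 and L13
  W1 waits on nothing -> runs at once and releases L6 and L11
  W7 waits on nothing -> runs at once and releases L15


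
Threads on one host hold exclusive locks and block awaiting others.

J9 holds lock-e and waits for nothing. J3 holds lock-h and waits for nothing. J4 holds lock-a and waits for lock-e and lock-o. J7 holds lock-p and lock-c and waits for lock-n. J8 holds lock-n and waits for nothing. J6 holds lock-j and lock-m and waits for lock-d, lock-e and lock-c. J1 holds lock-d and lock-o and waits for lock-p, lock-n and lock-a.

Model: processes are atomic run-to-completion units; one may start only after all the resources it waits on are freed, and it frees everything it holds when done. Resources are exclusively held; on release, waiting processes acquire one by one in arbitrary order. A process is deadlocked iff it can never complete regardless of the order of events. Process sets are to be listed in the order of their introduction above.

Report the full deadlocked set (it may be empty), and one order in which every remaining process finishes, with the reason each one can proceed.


The deadlocked set is J4, J6 and J1.
Key observation: the wait chain closes on itself along J4 -> J1 -> J4; J6 waits into the deadlock from upstream.
One completion order for the rest: J8, J7, J9, J3.
Check, step by step:
  J8 waits on nothing -> runs at once and releases lock-n
  J7 waits on lock-n — all released -> runs and releases lock-p and lock-c
  J9 waits on nothing -> runs at once and releases lock-e
  J3 waits on nothing -> runs at once and releases lock-h


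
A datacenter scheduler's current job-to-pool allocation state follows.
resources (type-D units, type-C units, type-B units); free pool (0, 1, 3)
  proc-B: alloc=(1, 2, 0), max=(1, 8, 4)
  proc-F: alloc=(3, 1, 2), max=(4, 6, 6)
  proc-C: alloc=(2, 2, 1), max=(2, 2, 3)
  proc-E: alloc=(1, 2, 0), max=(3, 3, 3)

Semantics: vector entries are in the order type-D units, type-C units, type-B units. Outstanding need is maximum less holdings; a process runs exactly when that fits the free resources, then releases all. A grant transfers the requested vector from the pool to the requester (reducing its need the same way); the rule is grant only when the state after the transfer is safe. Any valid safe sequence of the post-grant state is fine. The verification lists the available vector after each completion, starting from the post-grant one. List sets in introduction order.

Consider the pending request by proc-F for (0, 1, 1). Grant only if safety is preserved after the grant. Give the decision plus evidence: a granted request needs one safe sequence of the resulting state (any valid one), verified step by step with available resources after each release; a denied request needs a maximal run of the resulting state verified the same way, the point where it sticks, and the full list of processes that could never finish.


GRANT — the state after the grant stays safe, e.g. via proc-C, proc-E, proc-F, proc-B.
Key observation: the grant leaves (0, 0, 2) free — enough for proc-C, whose release restarts the cascade.
Verifying the post-grant state step by step:
  pool = (0, 0, 2)
  run proc-C (needs (0, 0, 2), free (0, 0, 2)); after release of (2, 2, 1) the pool is (2, 2, 3)
  run proc-E (needs (2, 1, 3), free (2, 2, 3)); after release of (1, 2, 0) the pool is (3, 4, 3)
  run proc-F (needs (1, 4, 3), free (3, 4, 3)); after release of (3, 2, 3) the pool is (6, 6, 6)
  run proc-B (needs (0, 6, 4), free (6, 6, 6)); after release of (1, 2, 0) the pool is (7, 8, 6)


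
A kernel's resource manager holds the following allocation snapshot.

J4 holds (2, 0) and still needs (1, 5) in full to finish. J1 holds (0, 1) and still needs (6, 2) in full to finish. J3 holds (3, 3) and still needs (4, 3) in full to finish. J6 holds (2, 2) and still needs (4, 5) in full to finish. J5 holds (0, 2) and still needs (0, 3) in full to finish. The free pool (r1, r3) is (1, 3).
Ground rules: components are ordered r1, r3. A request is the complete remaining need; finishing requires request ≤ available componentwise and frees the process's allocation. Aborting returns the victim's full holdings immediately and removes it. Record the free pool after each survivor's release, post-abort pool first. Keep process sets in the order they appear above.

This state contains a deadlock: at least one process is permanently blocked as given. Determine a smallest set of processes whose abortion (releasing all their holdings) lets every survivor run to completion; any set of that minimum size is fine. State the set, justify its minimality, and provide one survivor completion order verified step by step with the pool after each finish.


Minimum abort set: J3.
Key observation: the returned (3, 3) from J3 is what brings J1 — unrunnable before, under any order — into play at step 2.
Why nothing smaller works: aborting no one leaves the state deadlocked as given.
One survivor order: J4, J1, J5, J6. Step-by-step check (post-abort pool first):
  pool = (4, 6)
  J4 needs (1, 5) <= (4, 6) -> finishes; pool += (2, 0) = (6, 6)
  J1 needs (6, 2) <= (6, 6) -> finishes; pool += (0, 1) = (6, 7)
  J5 needs (0, 3) <= (6, 7) -> finishes; pool += (0, 2) = (6, 9)
  J6 needs (4, 5) <= (6, 9) -> finishes; pool += (2, 2) = (8, 11)


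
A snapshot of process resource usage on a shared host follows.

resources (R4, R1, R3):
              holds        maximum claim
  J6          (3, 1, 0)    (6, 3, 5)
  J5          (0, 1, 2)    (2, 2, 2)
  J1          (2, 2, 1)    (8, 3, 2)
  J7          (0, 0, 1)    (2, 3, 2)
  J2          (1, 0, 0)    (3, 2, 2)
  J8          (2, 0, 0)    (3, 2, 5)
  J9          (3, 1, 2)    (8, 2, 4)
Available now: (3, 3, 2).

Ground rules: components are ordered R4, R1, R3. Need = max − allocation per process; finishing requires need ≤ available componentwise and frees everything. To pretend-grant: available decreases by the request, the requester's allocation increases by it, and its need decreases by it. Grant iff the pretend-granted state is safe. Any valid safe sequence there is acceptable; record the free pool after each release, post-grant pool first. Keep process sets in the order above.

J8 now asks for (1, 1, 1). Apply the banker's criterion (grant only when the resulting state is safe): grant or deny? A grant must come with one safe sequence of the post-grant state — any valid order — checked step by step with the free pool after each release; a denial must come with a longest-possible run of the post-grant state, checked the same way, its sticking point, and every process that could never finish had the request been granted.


GRANT. The post-grant state is safe; one safe sequence: J5, J7, J2, J8, J9, J6, J1.
Key observation: the transfer keeps a workable pool ((2, 2, 1)); J5 starts the safe sequence.
Check on the post-grant state, step by step:
  pool = (2, 2, 1)
  J5 needs (2, 1, 0) <= (2, 2, 1) -> finishes; pool += (0, 1, 2) = (2, 3, 3)
  J7 needs (2, 3, 1) <= (2, 3, 3) -> finishes; pool += (0, 0, 1) = (2, 3, 4)
  J2 needs (2, 2, 2) <= (2, 3, 4) -> finishes; pool += (1, 0, 0) = (3, 3, 4)
  J8 needs (0, 1, 4) <= (3, 3, 4) -> finishes; pool += (3, 1, 1) = (6, 4, 5)
  J9 needs (5, 1, 2) <= (6, 4, 5) -> finishes; pool += (3, 1, 2) = (9, 5, 7)
  J6 needs (3, 2, 5) <= (9, 5, 7) -> finishes; pool += (3, 1, 0) = (12, 6, 7)
  J1 needs (6, 1, 1) <= (12, 6, 7) -> finishes; pool += (2, 2, 1) = (14, 8, 8)


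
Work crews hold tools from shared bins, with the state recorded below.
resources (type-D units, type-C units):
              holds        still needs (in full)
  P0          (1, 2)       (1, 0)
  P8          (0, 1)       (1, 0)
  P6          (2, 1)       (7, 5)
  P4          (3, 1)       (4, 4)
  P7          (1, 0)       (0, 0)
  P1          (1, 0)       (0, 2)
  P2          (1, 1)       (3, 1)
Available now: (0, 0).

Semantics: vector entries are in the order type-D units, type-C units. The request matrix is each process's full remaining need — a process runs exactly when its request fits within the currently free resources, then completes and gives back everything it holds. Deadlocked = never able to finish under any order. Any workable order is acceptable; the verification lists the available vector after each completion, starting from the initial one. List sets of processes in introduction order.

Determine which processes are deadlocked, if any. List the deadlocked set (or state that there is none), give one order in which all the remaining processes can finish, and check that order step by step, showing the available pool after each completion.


Nothing here is deadlocked.
Key observation: P7 fits the free pool immediately, and its release cascades until everyone finishes.
A valid finishing order for the others: P7, P0, P1, P8, P2, P4, P6. Check, step by step:
  pool = (0, 0)
  run P7 (needs (0, 0), free (0, 0)); after release of (1, 0) the pool is (1, 0)
  run P0 (needs (1, 0), free (1, 0)); after release of (1, 2) the pool is (2, 2)
  run P1 (needs (0, 2), free (2, 2)); after release of (1, 0) the pool is (3, 2)
  run P8 (needs (1, 0), free (3, 2)); after release of (0, 1) the pool is (3, 3)
  run P2 (needs (3, 1), free (3, 3)); after release of (1, 1) the pool is (4, 4)
  run P4 (needs (4, 4), free (4, 4)); after release of (3, 1) the pool is (7, 5)
  run P6 (needs (7, 5), free (7, 5)); after release of (2, 1) the pool is (9, 6)


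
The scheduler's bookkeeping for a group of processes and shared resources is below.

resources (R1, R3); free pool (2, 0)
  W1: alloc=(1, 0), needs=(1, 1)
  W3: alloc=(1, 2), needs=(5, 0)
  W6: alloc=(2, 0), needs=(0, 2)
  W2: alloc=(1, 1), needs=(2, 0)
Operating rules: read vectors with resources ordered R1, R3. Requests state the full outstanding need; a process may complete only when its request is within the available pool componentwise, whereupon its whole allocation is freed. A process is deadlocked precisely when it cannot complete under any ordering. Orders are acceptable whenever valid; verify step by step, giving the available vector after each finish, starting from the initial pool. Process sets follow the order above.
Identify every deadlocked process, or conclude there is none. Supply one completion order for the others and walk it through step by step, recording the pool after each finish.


Deadlocked set: W3 and W6.
Key observation: after W2, W1 the pool peaks at (4, 1), and each blocked process is short somewhere: W3 on R1; W6 on R3.
A valid finishing order for the others: W2, W1. Walking it through:
  pool = (2, 0)
  run W2 (needs (2, 0), free (2, 0)); after release of (1, 1) the pool is (3, 1)
  run W1 (needs (1, 1), free (3, 1)); after release of (1, 0) the pool is (4, 1)
The stuck group stays short no matter what:
  blocked: W3 wants (5, 0), pool (4, 1) — not enough R1
  blocked: W6 wants (0, 2), pool (4, 1) — not enough R3


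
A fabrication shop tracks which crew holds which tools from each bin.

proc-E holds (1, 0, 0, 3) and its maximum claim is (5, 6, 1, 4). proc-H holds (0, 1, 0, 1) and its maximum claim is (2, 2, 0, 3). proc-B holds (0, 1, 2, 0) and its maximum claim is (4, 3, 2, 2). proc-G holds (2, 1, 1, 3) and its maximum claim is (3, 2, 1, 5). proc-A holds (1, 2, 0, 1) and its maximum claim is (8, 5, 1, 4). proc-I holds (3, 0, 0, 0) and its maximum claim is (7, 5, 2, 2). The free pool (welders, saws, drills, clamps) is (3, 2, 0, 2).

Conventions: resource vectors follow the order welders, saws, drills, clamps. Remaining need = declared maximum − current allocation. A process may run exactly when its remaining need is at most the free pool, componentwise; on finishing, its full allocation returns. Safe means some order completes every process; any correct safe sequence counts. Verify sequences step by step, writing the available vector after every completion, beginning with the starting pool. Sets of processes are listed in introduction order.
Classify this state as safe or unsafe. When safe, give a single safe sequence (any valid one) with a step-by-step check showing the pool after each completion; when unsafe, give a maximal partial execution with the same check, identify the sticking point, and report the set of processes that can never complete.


The state is SAFE; one workable sequence: proc-G, proc-H, proc-B, proc-I, proc-A, proc-E.
Key observation: the order's first zero-slack moment is proc-G ((1, 1, 0, 2) needed, (3, 2, 0, 2) free — a requested resource with nothing to spare).
Walking it through:
  pool = (3, 2, 0, 2)
  proc-G: need (1, 1, 0, 2) fits (3, 2, 0, 2); releases (2, 1, 1, 3), pool now (5, 3, 1, 5)
  proc-H: need (2, 1, 0, 2) fits (5, 3, 1, 5); releases (0, 1, 0, 1), pool now (5, 4, 1, 6)
  proc-B: need (4, 2, 0, 2) fits (5, 4, 1, 6); releases (0, 1, 2, 0), pool now (5, 5, 3, 6)
  proc-I: need (4, 5, 2, 2) fits (5, 5, 3, 6); releases (3, 0, 0, 0), pool now (8, 5, 3, 6)
  proc-A: need (7, 3, 1, 3) fits (8, 5, 3, 6); releases (1, 2, 0, 1), pool now (9, 7, 3, 7)
  proc-E: need (4, 6, 1, 1) fits (9, 7, 3, 7); releases (1, 0, 0, 3), pool now (10, 7, 3, 10)


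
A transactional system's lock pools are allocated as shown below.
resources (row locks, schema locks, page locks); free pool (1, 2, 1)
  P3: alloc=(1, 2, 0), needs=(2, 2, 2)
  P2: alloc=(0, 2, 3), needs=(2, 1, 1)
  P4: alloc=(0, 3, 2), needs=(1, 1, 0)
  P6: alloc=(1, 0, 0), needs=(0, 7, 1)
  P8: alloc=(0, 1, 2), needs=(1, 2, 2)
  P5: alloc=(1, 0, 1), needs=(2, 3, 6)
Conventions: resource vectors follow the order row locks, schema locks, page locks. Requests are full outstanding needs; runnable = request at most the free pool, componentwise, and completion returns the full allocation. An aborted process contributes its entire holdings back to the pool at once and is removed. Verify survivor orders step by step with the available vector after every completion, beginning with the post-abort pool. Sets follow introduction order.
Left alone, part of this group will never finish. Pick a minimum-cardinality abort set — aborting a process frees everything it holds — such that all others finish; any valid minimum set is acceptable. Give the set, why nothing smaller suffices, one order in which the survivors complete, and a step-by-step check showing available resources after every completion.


Abort P2.
Key observation: P6 was stuck for good until P2 gave back (0, 2, 3); in the order shown it finishes at step 2.
Why nothing smaller works: aborting no one leaves the state deadlocked as given.
Survivors finish in the order: P4, P6, P5, P3, P8. Walking it through (pool after the aborts first):
  pool = (1, 4, 4)
  P4: need (1, 1, 0) fits (1, 4, 4); releases (0, 3, 2), pool now (1, 7, 6)
  P6: need (0, 7, 1) fits (1, 7, 6); releases (1, 0, 0), pool now (2, 7, 6)
  P5: need (2, 3, 6) fits (2, 7, 6); releases (1, 0, 1), pool now (3, 7, 7)
  P3: need (2, 2, 2) fits (3, 7, 7); releases (1, 2, 0), pool now (4, 9, 7)
  P8: need (1, 2, 2) fits (4, 9, 7); releases (0, 1, 2), pool now (4, 10, 9)


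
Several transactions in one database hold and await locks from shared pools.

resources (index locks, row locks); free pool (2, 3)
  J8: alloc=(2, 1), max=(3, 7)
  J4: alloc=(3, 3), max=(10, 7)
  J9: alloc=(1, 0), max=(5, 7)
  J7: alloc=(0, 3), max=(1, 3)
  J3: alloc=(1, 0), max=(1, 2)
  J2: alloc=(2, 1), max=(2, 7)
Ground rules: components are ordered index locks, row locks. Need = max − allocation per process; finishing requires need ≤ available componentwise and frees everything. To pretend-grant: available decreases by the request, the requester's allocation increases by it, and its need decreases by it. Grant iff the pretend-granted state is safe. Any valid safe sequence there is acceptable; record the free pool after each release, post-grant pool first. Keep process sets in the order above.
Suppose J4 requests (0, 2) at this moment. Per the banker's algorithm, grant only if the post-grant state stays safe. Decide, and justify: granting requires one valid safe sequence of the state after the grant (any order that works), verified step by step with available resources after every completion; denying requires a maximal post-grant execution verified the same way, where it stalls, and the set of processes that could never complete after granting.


DENY — the pretend-granted state is unsafe.
Key observation: after J7, J3 the pool peaks at (3, 4), and each blocked process is short somewhere: J8 on row locks; J4 on index locks; J9 on index locks, row locks; J2 on row locks.
Pretend the grant happened; the run J7, J3 goes as far as possible. Verifying each step:
  pool = (2, 1)
  J7: need (1, 0) fits (2, 1); releases (0, 3), pool now (2, 4)
  J3: need (0, 2) fits (2, 4); releases (1, 0), pool now (3, 4)
  blocked: J8 wants (1, 6), pool (3, 4) — not enough row locks
  blocked: J4 wants (7, 2), pool (3, 4) — not enough index locks
  blocked: J9 wants (4, 7), pool (3, 4) — not enough index locks and row locks
  blocked: J2 wants (0, 6), pool (3, 4) — not enough row locks
Processes that could never finish after the grant: J8, J4, J9 and J2.


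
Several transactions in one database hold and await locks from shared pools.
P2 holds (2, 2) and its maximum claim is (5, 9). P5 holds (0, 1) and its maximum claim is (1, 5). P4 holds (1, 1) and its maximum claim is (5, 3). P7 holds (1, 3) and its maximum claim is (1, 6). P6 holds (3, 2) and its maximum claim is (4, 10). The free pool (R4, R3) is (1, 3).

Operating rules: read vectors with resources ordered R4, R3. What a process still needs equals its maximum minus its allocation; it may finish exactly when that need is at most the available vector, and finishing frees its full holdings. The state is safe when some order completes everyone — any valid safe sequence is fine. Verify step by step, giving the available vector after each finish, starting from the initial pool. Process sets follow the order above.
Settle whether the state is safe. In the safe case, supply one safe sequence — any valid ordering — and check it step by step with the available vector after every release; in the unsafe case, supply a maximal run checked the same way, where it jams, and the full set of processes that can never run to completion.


UNSAFE — no complete ordering exists.
Key observation: after P7, P5 the pool peaks at (2, 7), and each blocked process is short somewhere: P2 on R4; P4 on R4; P6 on R3.
The run P7, P5 cannot be extended any further. Walking it through:
  pool = (1, 3)
  run P7 (needs (0, 3), free (1, 3)); after release of (1, 3) the pool is (2, 6)
  run P5 (needs (1, 4), free (2, 6)); after release of (0, 1) the pool is (2, 7)
  P2 still needs (3, 7) but only (2, 7) is free — short on R4
  P4 still needs (4, 2) but only (2, 7) is free — short on R4
  P6 still needs (1, 8) but only (2, 7) is free — short on R3
Never able to finish: P2, P4 and P6.


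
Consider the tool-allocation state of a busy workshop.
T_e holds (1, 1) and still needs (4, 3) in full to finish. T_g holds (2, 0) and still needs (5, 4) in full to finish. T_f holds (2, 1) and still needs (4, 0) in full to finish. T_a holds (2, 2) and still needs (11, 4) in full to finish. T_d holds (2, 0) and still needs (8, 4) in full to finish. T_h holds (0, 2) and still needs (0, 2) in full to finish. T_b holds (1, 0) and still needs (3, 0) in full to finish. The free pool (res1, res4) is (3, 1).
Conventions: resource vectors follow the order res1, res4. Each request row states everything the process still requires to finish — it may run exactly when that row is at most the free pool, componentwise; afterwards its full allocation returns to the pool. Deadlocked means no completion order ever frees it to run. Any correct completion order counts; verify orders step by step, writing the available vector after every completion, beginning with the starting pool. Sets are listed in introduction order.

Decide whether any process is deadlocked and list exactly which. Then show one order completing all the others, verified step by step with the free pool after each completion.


No process is deadlocked.
Key observation: T_b can run right away; the returned allocation unlocks the remaining processes in turn.
A valid finishing order for the others: T_b, T_f, T_h, T_g, T_d, T_e, T_a. Verifying each step:
  pool = (3, 1)
  T_b: need (3, 0) fits (3, 1); releases (1, 0), pool now (4, 1)
  T_f: need (4, 0) fits (4, 1); releases (2, 1), pool now (6, 2)
  T_h: need (0, 2) fits (6, 2); releases (0, 2), pool now (6, 4)
  T_g: need (5, 4) fits (6, 4); releases (2, 0), pool now (8, 4)
  T_d: need (8, 4) fits (8, 4); releases (2, 0), pool now (10, 4)
  T_e: need (4, 3) fits (10, 4); releases (1, 1), pool now (11, 5)
  T_a: need (11, 4) fits (11, 5); releases (2, 2), pool now (13, 7)


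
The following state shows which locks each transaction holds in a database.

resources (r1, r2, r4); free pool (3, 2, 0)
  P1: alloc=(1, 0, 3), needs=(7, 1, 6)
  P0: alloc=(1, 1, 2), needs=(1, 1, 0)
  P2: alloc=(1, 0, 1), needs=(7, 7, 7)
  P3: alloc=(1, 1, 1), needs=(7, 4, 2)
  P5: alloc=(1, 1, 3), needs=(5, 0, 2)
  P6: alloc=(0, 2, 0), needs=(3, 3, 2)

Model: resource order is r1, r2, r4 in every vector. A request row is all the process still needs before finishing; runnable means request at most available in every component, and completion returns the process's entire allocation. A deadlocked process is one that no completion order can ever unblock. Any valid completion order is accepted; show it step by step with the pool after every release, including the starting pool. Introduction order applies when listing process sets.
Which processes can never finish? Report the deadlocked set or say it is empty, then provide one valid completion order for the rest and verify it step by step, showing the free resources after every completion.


The deadlocked set is P1, P2, P3 and P5.
Key observation: once P0, P6 finish, the pool peaks at (4, 5, 2) — and every remaining process still needs more r1 than that.
One completion order for the rest: P0, P6. Verifying each step:
  pool = (3, 2, 0)
  P0 needs (1, 1, 0) <= (3, 2, 0) -> finishes; pool += (1, 1, 2) = (4, 3, 2)
  P6 needs (3, 3, 2) <= (4, 3, 2) -> finishes; pool += (0, 2, 0) = (4, 5, 2)
The blocked processes can never fit:
  P1 cannot run: need (7, 1, 6) vs free (4, 5, 2) (insufficient r1 and r4)
  P2 cannot run: need (7, 7, 7) vs free (4, 5, 2) (insufficient r1, r2 and r4)
  P3 cannot run: need (7, 4, 2) vs free (4, 5, 2) (insufficient r1)
  P5 cannot run: need (5, 0, 2) vs free (4, 5, 2) (insufficient r1)


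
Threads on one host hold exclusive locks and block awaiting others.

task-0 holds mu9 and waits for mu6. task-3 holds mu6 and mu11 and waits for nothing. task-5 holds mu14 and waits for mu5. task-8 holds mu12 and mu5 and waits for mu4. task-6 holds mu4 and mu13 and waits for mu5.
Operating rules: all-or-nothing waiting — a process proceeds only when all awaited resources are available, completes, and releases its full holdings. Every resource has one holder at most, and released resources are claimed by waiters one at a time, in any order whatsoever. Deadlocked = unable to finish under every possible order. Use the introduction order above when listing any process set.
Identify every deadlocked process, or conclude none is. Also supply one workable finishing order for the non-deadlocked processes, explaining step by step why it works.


The deadlocked set is task-5, task-8 and task-6.
Key observation: task-8 -> task-6 -> task-8 is a circular wait — nothing in it can go first; task-5 waits into the deadlock from upstream.
One completion order for the rest: task-3, task-0.
Step-by-step check:
  run task-3 (it waits on nothing); releases mu6 and mu11
  run task-0 (all its waits — mu6 — are resolved); releases mu9


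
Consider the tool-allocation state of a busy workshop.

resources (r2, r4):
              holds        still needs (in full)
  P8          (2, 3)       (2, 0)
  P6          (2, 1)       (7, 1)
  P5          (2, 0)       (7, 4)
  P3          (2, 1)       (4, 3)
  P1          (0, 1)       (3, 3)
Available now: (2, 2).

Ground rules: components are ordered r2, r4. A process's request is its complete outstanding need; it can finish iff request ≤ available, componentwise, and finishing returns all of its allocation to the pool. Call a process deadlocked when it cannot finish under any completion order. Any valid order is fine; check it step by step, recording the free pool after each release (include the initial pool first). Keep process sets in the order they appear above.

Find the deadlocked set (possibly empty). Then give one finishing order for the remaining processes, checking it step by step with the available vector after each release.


Deadlocked: P6 and P5.
Key observation: even finishing P8, P1, P3 leaves just (6, 7) free — too little r2 for any of the remaining processes.
One completion order for the rest: P8, P1, P3. Step-by-step check:
  pool = (2, 2)
  P8: need (2, 0) fits (2, 2); releases (2, 3), pool now (4, 5)
  P1: need (3, 3) fits (4, 5); releases (0, 1), pool now (4, 6)
  P3: need (4, 3) fits (4, 6); releases (2, 1), pool now (6, 7)
None of the blocked processes ever fits:
  P6 cannot run: need (7, 1) vs free (6, 7) (insufficient r2)
  P5 cannot run: need (7, 4) vs free (6, 7) (insufficient r2)


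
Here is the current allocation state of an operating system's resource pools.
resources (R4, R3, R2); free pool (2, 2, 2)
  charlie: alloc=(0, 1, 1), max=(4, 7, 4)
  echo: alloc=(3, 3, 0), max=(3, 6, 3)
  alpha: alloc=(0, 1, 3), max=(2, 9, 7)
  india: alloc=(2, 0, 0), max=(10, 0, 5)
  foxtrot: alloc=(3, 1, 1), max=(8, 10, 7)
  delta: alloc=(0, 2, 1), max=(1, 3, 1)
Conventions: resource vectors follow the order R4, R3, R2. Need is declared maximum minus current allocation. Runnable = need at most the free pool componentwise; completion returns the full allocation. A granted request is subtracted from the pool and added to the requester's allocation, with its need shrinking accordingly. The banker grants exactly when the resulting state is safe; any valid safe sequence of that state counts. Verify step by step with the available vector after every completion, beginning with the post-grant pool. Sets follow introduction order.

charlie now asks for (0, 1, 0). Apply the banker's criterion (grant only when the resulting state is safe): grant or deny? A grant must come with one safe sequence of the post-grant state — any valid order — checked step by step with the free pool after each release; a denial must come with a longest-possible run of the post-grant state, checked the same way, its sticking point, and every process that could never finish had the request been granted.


GRANT — the state after the grant stays safe, e.g. via delta, echo, charlie, alpha, foxtrot, india.
Key observation: the transfer keeps a workable pool ((2, 1, 2)); delta starts the safe sequence.
Verifying the post-grant state step by step:
  pool = (2, 1, 2)
  delta needs (1, 1, 0) <= (2, 1, 2) -> finishes; pool += (0, 2, 1) = (2, 3, 3)
  echo needs (0, 3, 3) <= (2, 3, 3) -> finishes; pool += (3, 3, 0) = (5, 6, 3)
  charlie needs (4, 5, 3) <= (5, 6, 3) -> finishes; pool += (0, 2, 1) = (5, 8, 4)
  alpha needs (2, 8, 4) <= (5, 8, 4) -> finishes; pool += (0, 1, 3) = (5, 9, 7)
  foxtrot needs (5, 9, 6) <= (5, 9, 7) -> finishes; pool += (3, 1, 1) = (8, 10, 8)
  india needs (8, 0, 5) <= (8, 10, 8) -> finishes; pool += (2, 0, 0) = (10, 10, 8)


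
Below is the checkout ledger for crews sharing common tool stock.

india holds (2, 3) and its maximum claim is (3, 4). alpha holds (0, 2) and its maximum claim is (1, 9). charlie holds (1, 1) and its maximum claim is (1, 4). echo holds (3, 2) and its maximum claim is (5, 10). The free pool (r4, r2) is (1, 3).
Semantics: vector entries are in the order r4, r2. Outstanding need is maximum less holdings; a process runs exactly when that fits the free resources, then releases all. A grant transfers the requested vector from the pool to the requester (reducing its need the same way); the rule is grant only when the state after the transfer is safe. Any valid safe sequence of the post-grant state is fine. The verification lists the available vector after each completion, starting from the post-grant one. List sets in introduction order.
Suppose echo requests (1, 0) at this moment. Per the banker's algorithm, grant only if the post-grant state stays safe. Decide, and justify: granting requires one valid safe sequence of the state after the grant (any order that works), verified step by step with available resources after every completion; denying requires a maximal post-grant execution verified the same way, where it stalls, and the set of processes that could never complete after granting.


GRANT. The post-grant state is safe; one safe sequence: charlie, india, alpha, echo.
Key observation: the grant leaves (0, 3) free — enough for charlie, whose release restarts the cascade.
Verifying the post-grant state step by step:
  pool = (0, 3)
  charlie: need (0, 3) fits (0, 3); releases (1, 1), pool now (1, 4)
  india: need (1, 1) fits (1, 4); releases (2, 3), pool now (3, 7)
  alpha: need (1, 7) fits (3, 7); releases (0, 2), pool now (3, 9)
  echo: need (1, 8) fits (3, 9); releases (4, 2), pool now (7, 11)


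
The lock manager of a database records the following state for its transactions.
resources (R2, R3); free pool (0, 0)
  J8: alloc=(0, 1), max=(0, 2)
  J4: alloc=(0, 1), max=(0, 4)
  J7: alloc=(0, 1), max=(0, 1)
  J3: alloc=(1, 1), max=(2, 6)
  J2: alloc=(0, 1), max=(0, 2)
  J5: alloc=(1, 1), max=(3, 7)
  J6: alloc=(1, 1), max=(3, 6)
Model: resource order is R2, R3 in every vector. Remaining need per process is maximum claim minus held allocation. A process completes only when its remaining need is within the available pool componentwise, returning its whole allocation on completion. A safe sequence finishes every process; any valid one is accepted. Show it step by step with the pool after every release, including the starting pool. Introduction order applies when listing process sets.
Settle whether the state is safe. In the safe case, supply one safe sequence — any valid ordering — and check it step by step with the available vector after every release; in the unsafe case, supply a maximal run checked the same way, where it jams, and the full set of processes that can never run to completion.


The state is UNSAFE.
Key observation: J7, J8, J2, J4 can finish, but then (0, 4) is all there is, and the blocked group's R2 demands exceed it.
The run J7, J8, J2, J4 cannot be extended any further. Walking it through:
  pool = (0, 0)
  run J7 (needs (0, 0), free (0, 0)); after release of (0, 1) the pool is (0, 1)
  run J8 (needs (0, 1), free (0, 1)); after release of (0, 1) the pool is (0, 2)
  run J2 (needs (0, 1), free (0, 2)); after release of (0, 1) the pool is (0, 3)
  run J4 (needs (0, 3), free (0, 3)); after release of (0, 1) the pool is (0, 4)
  J3 still needs (1, 5) but only (0, 4) is free — short on R2 and R3
  J5 still needs (2, 6) but only (0, 4) is free — short on R2 and R3
  J6 still needs (2, 5) but only (0, 4) is free — short on R2 and R3
Permanently blocked: J3, J5 and J6.
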